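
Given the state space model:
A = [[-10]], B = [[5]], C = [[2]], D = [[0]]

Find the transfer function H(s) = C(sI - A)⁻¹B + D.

(sI - A)⁻¹ = 1/(s + 10). H(s) = 2 × 5/(s + 10) + 0 = 10/(s + 10).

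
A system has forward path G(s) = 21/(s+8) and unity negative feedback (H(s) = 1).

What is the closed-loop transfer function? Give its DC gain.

T(s) = G/(1+GH) = [21/(s+8)] / [1 + 21/(s+8)] = 21/(s+8+21) = 21/(s+29). DC gain = 21/29 = 0.7241.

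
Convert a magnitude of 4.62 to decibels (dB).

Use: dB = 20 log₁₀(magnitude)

dB = 20 log₁₀(4.62) = 13.3 dB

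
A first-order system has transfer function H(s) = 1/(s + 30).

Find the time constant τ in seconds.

For H(s) = 1/(s + 1/τ), the pole is at -1/τ = -30, so τ = 1/30 = 0.0333 s.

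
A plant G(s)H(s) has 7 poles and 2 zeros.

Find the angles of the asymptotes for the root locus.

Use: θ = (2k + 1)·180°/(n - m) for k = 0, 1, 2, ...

n - m = 7 - 2 = 5. Angles: θk = (2k + 1)·180°/5 = 36°, 108°, 180°, 252°, 324°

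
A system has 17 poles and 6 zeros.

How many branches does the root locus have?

Root locus has n branches where n = number of poles = 17.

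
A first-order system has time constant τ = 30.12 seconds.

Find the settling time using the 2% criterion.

For first-order system, 2% settling time ≈ 4τ = 4 × 30.12 = 120.48 s.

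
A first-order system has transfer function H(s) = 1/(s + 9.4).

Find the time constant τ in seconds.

For H(s) = 1/(s + 1/τ), the pole is at -1/τ = -9.4, so τ = 1/9.4 = 0.1064 s.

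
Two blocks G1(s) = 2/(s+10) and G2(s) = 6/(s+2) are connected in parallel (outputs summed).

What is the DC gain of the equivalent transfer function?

Parallel: G_eq = G1 + G2. DC gain = G1(0) + G2(0) = 2/10 + 6/2 = 0.2 + 3 = 3.2.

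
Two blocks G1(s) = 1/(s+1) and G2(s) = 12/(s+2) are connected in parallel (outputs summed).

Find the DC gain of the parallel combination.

Parallel: G_eq = G1 + G2. DC gain = G1(0) + G2(0) = 1/1 + 12/2 = 1 + 6 = 7.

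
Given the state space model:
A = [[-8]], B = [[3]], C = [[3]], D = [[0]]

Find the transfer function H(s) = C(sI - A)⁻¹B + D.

(sI - A)⁻¹ = 1/(s + 8). H(s) = 3 × 3/(s + 8) + 0 = 9/(s + 8).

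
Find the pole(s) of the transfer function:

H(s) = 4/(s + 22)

Pole is where denominator = 0: s + 22 = 0, so s = -22.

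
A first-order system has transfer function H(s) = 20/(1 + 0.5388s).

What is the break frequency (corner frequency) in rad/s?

Corner frequency = 1/τ = 1/0.5388 = 1.856 rad/s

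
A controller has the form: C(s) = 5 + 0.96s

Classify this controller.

This is a Proportional-Derivative (PD) controller.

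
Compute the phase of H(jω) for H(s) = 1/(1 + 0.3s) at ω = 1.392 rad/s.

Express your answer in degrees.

Phase = -arctan(ωτ) = -arctan(1.392 × 0.3) = -22.7°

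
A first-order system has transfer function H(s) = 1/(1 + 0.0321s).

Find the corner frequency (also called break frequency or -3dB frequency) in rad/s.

Corner frequency = 1/τ = 1/0.0321 = 31.153 rad/s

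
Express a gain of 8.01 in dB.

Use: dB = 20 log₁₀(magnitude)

dB = 20 log₁₀(8.01) = 18.1 dB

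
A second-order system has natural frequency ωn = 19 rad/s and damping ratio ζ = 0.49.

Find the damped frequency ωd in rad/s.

ωd = ωn√(1 - ζ²) = 19√(1 - 0.49²) = 16.56 rad/s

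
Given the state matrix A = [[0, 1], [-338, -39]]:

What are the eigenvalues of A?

det(A - λI) = λ² - (-39)λ + 338 = (λ - (-13))(λ - (-26)). Eigenvalues: -13, -26.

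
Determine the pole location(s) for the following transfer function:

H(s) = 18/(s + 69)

Pole is where denominator = 0: s + 69 = 0, so s = -69.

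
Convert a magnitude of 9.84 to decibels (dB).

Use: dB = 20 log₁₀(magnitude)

dB = 20 log₁₀(9.84) = 19.9 dB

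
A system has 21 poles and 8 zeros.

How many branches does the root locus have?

Root locus has n branches where n = number of poles = 21.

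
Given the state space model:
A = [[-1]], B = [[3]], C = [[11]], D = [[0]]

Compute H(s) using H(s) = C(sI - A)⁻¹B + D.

(sI - A)⁻¹ = 1/(s + 1). H(s) = 11 × 3/(s + 1) + 0 = 33/(s + 1).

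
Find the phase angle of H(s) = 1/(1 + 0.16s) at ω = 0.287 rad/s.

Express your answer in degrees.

Phase = -arctan(ωτ) = -arctan(0.287 × 0.16) = -2.6°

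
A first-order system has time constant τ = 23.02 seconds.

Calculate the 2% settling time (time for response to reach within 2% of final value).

For first-order system, 2% settling time ≈ 4τ = 4 × 23.02 = 92.08 s.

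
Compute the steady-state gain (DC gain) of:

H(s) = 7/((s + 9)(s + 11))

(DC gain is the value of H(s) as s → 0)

DC gain = H(0) = 7/(9 × 11) = 7/99 = 0.0707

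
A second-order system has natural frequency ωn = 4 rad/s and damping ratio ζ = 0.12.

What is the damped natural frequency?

ωd = ωn√(1 - ζ²) = 4√(1 - 0.12²) = 3.97 rad/s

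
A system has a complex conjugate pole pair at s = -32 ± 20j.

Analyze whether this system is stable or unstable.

Real part of poles is -32 (< 0, left half-plane). Stable.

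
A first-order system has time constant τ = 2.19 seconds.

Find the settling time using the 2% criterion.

For first-order system, 2% settling time ≈ 4τ = 4 × 2.19 = 8.76 s.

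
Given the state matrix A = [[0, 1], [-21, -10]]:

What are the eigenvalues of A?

det(A - λI) = λ² - (-10)λ + 21 = (λ - (-3))(λ - (-7)). Eigenvalues: -3, -7.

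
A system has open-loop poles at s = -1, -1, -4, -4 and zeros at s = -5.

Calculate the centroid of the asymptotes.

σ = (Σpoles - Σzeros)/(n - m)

σ = (Σpoles - Σzeros)/(n - m) = (-10 - (-5))/(4 - 1) = -5/3 = -1.67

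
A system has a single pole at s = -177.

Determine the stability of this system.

Pole at s = -177 is in the left half-plane. Stable.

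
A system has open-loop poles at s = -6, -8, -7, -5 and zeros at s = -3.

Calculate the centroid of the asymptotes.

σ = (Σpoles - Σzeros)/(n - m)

σ = (Σpoles - Σzeros)/(n - m) = (-26 - (-3))/(4 - 1) = -23/3 = -7.67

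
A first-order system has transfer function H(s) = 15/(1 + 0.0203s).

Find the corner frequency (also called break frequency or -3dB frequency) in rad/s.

Corner frequency = 1/τ = 1/0.0203 = 49.261 rad/s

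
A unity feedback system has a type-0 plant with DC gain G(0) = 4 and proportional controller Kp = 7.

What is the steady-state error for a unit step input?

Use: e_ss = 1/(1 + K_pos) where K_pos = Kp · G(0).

K_pos = Kp · G(0) = 7 × 4 = 28. e_ss = 1/(1 + 28) = 0.0345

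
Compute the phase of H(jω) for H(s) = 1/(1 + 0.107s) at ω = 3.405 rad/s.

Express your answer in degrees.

Phase = -arctan(ωτ) = -arctan(3.405 × 0.107) = -20.0°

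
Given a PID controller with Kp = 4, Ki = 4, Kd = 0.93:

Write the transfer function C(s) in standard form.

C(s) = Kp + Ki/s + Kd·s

Substituting values: C(s) = 4 + 4/s + 0.93s = (0.93s² + 4s + 4)/s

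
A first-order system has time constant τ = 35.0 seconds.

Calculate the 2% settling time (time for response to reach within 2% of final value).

For first-order system, 2% settling time ≈ 4τ = 4 × 35.0 = 140.0 s.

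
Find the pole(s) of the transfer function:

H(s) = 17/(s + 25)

Pole is where denominator = 0: s + 25 = 0, so s = -25.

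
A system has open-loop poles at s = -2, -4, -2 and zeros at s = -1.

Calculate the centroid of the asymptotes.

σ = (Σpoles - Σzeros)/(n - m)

σ = (Σpoles - Σzeros)/(n - m) = (-8 - (-1))/(3 - 1) = -7/2 = -3.5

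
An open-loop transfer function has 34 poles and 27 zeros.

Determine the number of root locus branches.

Root locus has n branches where n = number of poles = 34.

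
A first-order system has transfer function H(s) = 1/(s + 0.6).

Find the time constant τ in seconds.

For H(s) = 1/(s + 1/τ), the pole is at -1/τ = -0.6, so τ = 1/0.6 = 1.6667 s.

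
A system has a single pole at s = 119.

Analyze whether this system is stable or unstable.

Pole at s = 119 is in the right half-plane. Unstable.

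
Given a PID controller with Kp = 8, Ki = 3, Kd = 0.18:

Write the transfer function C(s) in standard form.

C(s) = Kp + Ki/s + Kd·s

Substituting values: C(s) = 8 + 3/s + 0.18s = (0.18s² + 8s + 3)/s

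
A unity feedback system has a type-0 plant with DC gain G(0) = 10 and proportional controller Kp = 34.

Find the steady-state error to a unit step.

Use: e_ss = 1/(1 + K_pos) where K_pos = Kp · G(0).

K_pos = Kp · G(0) = 34 × 10 = 340. e_ss = 1/(1 + 340) = 0.0029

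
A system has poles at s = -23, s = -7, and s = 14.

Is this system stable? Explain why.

Pole(s) at s = 14 are not in the left half-plane. System is unstable.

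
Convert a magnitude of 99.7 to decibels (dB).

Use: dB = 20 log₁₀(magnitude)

dB = 20 log₁₀(99.7) = 40.0 dB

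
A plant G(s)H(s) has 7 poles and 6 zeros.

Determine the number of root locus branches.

Root locus has n branches where n = number of poles = 7.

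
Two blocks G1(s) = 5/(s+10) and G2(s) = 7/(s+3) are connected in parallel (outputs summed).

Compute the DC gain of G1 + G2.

Parallel: G_eq = G1 + G2. DC gain = G1(0) + G2(0) = 5/10 + 7/3 = 0.5 + 2.3333 = 2.8333.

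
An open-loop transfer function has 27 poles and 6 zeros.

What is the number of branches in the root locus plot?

Root locus has n branches where n = number of poles = 27.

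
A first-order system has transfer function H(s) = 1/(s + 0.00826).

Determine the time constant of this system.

For H(s) = 1/(s + 1/τ), the pole is at -1/τ = -0.00826, so τ = 1/0.00826 = 121.1 s.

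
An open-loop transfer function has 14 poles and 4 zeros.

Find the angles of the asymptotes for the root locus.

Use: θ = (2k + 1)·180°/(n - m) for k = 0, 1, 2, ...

n - m = 14 - 4 = 10. Angles: θk = (2k + 1)·180°/10 = 18°, 54°, 90°, 126°, 162°, 198°, 234°, 270°, 306°, 342°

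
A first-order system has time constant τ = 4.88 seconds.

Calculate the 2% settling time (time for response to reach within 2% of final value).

For first-order system, 2% settling time ≈ 4τ = 4 × 4.88 = 19.52 s.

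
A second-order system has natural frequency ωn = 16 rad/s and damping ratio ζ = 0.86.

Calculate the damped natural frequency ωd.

ωd = ωn√(1 - ζ²) = 16√(1 - 0.86²) = 8.16 rad/s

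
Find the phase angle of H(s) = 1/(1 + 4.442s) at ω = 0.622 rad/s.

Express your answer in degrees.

Phase = -arctan(ωτ) = -arctan(0.622 × 4.442) = -70.1°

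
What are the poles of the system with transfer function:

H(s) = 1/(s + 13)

Pole is where denominator = 0: s + 13 = 0, so s = -13.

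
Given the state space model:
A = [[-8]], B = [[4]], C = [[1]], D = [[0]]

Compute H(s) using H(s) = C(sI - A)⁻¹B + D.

(sI - A)⁻¹ = 1/(s + 8). H(s) = 1 × 4/(s + 8) + 0 = 4/(s + 8).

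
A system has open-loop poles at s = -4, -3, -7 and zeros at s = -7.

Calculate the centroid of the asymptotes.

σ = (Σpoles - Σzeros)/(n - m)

σ = (Σpoles - Σzeros)/(n - m) = (-14 - (-7))/(3 - 1) = -7/2 = -3.5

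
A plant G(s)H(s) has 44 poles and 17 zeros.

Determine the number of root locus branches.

Root locus has n branches where n = number of poles = 44.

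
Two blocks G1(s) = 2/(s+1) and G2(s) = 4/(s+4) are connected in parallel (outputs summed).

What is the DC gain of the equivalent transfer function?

Parallel: G_eq = G1 + G2. DC gain = G1(0) + G2(0) = 2/1 + 4/4 = 2 + 1 = 3.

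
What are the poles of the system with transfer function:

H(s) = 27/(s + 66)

Pole is where denominator = 0: s + 66 = 0, so s = -66.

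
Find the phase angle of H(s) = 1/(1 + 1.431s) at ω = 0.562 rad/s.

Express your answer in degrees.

Phase = -arctan(ωτ) = -arctan(0.562 × 1.431) = -38.8°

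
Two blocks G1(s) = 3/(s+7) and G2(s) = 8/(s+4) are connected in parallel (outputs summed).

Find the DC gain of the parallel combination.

Parallel: G_eq = G1 + G2. DC gain = G1(0) + G2(0) = 3/7 + 8/4 = 0.4286 + 2 = 2.4286.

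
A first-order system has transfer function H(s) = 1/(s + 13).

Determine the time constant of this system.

For H(s) = 1/(s + 1/τ), the pole is at -1/τ = -13, so τ = 1/13 = 0.0769 s.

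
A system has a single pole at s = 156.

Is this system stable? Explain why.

Pole at s = 156 is in the right half-plane. Unstable.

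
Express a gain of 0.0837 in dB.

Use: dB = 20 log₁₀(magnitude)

dB = 20 log₁₀(0.0837) = -21.5 dB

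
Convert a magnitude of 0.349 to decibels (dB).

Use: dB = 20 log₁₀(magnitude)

dB = 20 log₁₀(0.349) = -9.1 dB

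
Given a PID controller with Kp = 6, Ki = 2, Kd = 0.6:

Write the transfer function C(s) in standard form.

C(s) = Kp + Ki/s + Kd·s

Substituting values: C(s) = 6 + 2/s + 0.6s = (0.6s² + 6s + 2)/s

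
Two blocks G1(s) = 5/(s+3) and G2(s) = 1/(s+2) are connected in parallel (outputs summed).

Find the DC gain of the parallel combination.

Parallel: G_eq = G1 + G2. DC gain = G1(0) + G2(0) = 5/3 + 1/2 = 1.6667 + 0.5 = 2.1667.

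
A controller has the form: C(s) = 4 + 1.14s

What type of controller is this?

This is a Proportional-Derivative (PD) controller.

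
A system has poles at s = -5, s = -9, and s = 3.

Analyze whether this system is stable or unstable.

Pole(s) at s = 3 are not in the left half-plane. System is unstable.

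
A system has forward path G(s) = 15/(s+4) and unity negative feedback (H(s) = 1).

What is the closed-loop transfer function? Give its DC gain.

T(s) = G/(1+GH) = [15/(s+4)] / [1 + 15/(s+4)] = 15/(s+4+15) = 15/(s+19). DC gain = 15/19 = 0.7895.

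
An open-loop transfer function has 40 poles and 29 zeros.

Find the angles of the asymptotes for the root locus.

n - m = 40 - 29 = 11. Angles: θk = (2k + 1)·180°/11 = 16.36°, 49.09°, 81.82°, 114.55°, 147.27°, 180°, 212.73°, 245.45°, 278.18°, 310.91°, 343.64°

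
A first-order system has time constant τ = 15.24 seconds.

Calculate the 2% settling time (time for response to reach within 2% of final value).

For first-order system, 2% settling time ≈ 4τ = 4 × 15.24 = 60.96 s.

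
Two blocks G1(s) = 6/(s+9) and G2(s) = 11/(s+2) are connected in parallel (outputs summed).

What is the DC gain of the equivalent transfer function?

Parallel: G_eq = G1 + G2. DC gain = G1(0) + G2(0) = 6/9 + 11/2 = 0.6667 + 5.5 = 6.1667.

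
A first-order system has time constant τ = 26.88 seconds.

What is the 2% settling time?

For first-order system, 2% settling time ≈ 4τ = 4 × 26.88 = 107.52 s.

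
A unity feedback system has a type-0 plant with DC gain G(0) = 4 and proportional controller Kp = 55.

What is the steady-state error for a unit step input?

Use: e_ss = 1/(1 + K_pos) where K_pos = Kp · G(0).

K_pos = Kp · G(0) = 55 × 4 = 220. e_ss = 1/(1 + 220) = 0.0045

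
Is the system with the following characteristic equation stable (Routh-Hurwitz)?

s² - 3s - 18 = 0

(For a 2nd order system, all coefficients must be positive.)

Coefficients: 1, -3, -18. b=-3, c=-18 not positive, so system is unstable.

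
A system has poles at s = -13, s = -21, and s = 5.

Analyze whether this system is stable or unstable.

Pole(s) at s = 5 are not in the left half-plane. System is unstable.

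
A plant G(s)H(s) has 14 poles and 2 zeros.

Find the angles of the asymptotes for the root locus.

n - m = 14 - 2 = 12. Angles: θk = (2k + 1)·180°/12 = 15°, 45°, 75°, 105°, 135°, 165°, 195°, 225°, 255°, 285°, 315°, 345°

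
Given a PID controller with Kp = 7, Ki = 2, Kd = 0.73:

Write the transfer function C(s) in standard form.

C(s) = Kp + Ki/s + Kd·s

Substituting values: C(s) = 7 + 2/s + 0.73s = (0.73s² + 7s + 2)/s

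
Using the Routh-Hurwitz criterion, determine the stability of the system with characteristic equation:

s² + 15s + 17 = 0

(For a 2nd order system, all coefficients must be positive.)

Coefficients: 1, 15, 17. All positive, so system is stable.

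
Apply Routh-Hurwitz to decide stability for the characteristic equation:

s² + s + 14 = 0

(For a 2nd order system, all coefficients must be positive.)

Coefficients: 1, 1, 14. All positive, so system is stable.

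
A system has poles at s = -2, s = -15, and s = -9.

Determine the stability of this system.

All poles are in the left half-plane. System is stable.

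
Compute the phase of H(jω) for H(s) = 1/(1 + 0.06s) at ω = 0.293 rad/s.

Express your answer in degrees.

Phase = -arctan(ωτ) = -arctan(0.293 × 0.06) = -1.0°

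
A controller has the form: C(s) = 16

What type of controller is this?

This is a Proportional (P) controller.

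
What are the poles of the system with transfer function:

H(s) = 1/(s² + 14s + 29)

Discriminant = 14² - 4×1×29 = 196 - 116 = 80 > 0, so two distinct real poles. Using quadratic formula: s = (-14 ± √80)/(2×1) = (-14 ± √80)/2, with √80 ≈ 8.9443. s₁ ≈ -2.5279, s₂ ≈ -11.4721. Poles: s₁ = -2.5279, s₂ = -11.4721.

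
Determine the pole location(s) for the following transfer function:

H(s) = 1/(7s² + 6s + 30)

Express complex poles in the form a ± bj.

Discriminant = 6² - 4×7×30 = 36 - 840 = -804 < 0, so the poles are a complex conjugate pair s = (-6 ± j√804)/(2×7). Real part = -6/(2×7) = -6/14 ≈ -0.4286; imaginary part = ±√804/(2×7) ≈ 2.0253. Poles: s = -0.4286 ± 2.0253j.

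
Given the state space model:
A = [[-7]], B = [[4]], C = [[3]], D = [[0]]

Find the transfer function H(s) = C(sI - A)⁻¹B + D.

(sI - A)⁻¹ = 1/(s + 7). H(s) = 3 × 4/(s + 7) + 0 = 12/(s + 7).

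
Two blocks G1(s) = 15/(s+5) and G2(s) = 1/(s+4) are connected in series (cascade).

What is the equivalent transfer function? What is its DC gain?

Series: multiply transfer functions. G_eq = 15/(s+5) × 1/(s+4) = 15/((s+5)(s+4)). DC gain = 15/(5×4) = 0.75.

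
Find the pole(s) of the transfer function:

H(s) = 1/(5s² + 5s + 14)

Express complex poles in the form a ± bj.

Discriminant = 5² - 4×5×14 = 25 - 280 = -255 < 0, so the poles are a complex conjugate pair s = (-5 ± j√255)/(2×5). Real part = -5/(2×5) = -5/10 = -0.5; imaginary part = ±√255/(2×5) ≈ 1.5969. Poles: s = -0.5 ± 1.5969j.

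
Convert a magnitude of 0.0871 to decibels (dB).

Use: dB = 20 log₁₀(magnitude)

dB = 20 log₁₀(0.0871) = -21.2 dB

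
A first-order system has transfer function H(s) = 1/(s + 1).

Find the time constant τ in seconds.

For H(s) = 1/(s + 1/τ), the pole is at -1/τ = -1, so τ = 1/1 = 1 s.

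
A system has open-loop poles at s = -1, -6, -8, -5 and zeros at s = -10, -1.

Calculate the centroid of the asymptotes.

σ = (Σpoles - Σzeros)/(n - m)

σ = (Σpoles - Σzeros)/(n - m) = (-20 - (-11))/(4 - 2) = -9/2 = -4.5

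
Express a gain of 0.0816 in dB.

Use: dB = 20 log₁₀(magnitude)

dB = 20 log₁₀(0.0816) = -21.8 dB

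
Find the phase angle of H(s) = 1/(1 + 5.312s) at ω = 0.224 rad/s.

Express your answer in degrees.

Phase = -arctan(ωτ) = -arctan(0.224 × 5.312) = -50.0°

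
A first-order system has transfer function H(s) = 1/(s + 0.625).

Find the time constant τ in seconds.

For H(s) = 1/(s + 1/τ), the pole is at -1/τ = -0.625, so τ = 1/0.625 = 1.6 s.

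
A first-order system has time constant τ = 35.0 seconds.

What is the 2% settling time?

For first-order system, 2% settling time ≈ 4τ = 4 × 35.0 = 140.0 s.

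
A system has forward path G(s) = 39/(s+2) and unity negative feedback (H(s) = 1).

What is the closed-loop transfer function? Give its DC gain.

T(s) = G/(1+GH) = [39/(s+2)] / [1 + 39/(s+2)] = 39/(s+2+39) = 39/(s+41). DC gain = 39/41 = 0.9512.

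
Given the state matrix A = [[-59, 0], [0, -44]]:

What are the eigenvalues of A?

For diagonal matrix, eigenvalues are diagonal entries: λ₁ = -59, λ₂ = -44.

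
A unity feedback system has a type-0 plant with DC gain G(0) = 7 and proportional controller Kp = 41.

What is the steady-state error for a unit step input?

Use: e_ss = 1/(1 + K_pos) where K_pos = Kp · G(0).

K_pos = Kp · G(0) = 41 × 7 = 287. e_ss = 1/(1 + 287) = 0.0035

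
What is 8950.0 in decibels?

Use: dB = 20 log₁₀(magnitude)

dB = 20 log₁₀(8950.0) = 79.0 dB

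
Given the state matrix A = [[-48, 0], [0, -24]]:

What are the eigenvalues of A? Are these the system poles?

For diagonal matrix, eigenvalues are diagonal entries: λ₁ = -48, λ₂ = -24. Eigenvalues of A = system poles.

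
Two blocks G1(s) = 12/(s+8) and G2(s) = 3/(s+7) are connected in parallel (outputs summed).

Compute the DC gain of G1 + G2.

Parallel: G_eq = G1 + G2. DC gain = G1(0) + G2(0) = 12/8 + 3/7 = 1.5 + 0.4286 = 1.9286.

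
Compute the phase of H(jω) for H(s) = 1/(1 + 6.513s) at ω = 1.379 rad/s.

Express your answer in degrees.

Phase = -arctan(ωτ) = -arctan(1.379 × 6.513) = -83.6°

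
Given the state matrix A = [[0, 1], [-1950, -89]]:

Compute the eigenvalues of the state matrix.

det(A - λI) = λ² - (-89)λ + 1950 = (λ - (-50))(λ - (-39)). Eigenvalues: -50, -39.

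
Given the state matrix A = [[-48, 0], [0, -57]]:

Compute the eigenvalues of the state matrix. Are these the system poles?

For diagonal matrix, eigenvalues are diagonal entries: λ₁ = -48, λ₂ = -57. Eigenvalues of A = system poles.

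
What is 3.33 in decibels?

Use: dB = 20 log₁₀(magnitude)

dB = 20 log₁₀(3.33) = 10.4 dB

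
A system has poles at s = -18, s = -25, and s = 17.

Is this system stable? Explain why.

Pole(s) at s = 17 are not in the left half-plane. System is unstable.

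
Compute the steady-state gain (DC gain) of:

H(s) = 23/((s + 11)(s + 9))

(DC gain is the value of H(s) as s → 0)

DC gain = H(0) = 23/(11 × 9) = 23/99 = 0.2323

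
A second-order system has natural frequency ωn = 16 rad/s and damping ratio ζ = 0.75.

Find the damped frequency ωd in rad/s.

ωd = ωn√(1 - ζ²) = 16√(1 - 0.75²) = 10.58 rad/s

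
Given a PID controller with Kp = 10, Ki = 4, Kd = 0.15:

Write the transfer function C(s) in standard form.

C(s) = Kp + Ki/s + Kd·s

Substituting values: C(s) = 10 + 4/s + 0.15s = (0.15s² + 10s + 4)/s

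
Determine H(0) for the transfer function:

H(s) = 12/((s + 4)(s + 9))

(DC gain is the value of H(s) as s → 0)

DC gain = H(0) = 12/(4 × 9) = 12/36 = 0.3333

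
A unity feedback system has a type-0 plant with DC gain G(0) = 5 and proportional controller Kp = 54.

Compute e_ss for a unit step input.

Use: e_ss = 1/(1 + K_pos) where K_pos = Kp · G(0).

K_pos = Kp · G(0) = 54 × 5 = 270. e_ss = 1/(1 + 270) = 0.0037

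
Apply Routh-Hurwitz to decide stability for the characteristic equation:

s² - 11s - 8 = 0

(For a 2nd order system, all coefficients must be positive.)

Coefficients: 1, -11, -8. b=-11, c=-8 not positive, so system is unstable.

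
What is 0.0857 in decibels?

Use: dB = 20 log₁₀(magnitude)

dB = 20 log₁₀(0.0857) = -21.3 dB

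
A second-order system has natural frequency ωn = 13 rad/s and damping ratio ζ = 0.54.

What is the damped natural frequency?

ωd = ωn√(1 - ζ²) = 13√(1 - 0.54²) = 10.94 rad/s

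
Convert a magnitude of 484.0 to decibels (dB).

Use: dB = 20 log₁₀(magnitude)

dB = 20 log₁₀(484.0) = 53.7 dB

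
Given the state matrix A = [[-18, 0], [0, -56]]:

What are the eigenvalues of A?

For diagonal matrix, eigenvalues are diagonal entries: λ₁ = -18, λ₂ = -56.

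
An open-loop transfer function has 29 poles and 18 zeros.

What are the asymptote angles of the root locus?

n - m = 29 - 18 = 11. Angles: θk = (2k + 1)·180°/11 = 16.36°, 49.09°, 81.82°, 114.55°, 147.27°, 180°, 212.73°, 245.45°, 278.18°, 310.91°, 343.64°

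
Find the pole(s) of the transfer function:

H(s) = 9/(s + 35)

Pole is where denominator = 0: s + 35 = 0, so s = -35.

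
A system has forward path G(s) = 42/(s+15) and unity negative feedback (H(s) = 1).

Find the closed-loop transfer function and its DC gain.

T(s) = G/(1+GH) = [42/(s+15)] / [1 + 42/(s+15)] = 42/(s+15+42) = 42/(s+57). DC gain = 42/57 = 0.7368.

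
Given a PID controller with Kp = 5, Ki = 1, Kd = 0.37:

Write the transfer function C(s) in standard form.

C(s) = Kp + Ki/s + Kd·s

Substituting values: C(s) = 5 + 1/s + 0.37s = (0.37s² + 5s + 1)/s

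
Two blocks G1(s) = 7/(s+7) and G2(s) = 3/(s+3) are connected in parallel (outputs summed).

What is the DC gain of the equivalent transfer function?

Parallel: G_eq = G1 + G2. DC gain = G1(0) + G2(0) = 7/7 + 3/3 = 1 + 1 = 2.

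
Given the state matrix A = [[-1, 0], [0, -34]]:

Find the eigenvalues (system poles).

For diagonal matrix, eigenvalues are diagonal entries: λ₁ = -1, λ₂ = -34.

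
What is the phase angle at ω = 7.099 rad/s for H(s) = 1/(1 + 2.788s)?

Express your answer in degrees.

Phase = -arctan(ωτ) = -arctan(7.099 × 2.788) = -87.1°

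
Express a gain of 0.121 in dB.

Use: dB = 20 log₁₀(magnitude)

dB = 20 log₁₀(0.121) = -18.3 dB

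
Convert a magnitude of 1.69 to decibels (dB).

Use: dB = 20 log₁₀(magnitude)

dB = 20 log₁₀(1.69) = 4.6 dB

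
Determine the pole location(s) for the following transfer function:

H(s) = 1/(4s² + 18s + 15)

Discriminant = 18² - 4×4×15 = 324 - 240 = 84 > 0, so two distinct real poles. Using quadratic formula: s = (-18 ± √84)/(2×4) = (-18 ± √84)/8, with √84 ≈ 9.1652. s₁ ≈ -1.1044, s₂ ≈ -3.3956. Poles: s₁ = -1.1044, s₂ = -3.3956.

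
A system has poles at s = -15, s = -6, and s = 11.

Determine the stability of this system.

Pole(s) at s = 11 are not in the left half-plane. System is unstable.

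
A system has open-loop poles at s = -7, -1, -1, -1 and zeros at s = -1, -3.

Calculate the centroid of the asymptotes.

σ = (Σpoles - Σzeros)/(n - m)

σ = (Σpoles - Σzeros)/(n - m) = (-10 - (-4))/(4 - 2) = -6/2 = -3.0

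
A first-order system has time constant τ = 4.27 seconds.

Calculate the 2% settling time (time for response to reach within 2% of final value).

For first-order system, 2% settling time ≈ 4τ = 4 × 4.27 = 17.08 s.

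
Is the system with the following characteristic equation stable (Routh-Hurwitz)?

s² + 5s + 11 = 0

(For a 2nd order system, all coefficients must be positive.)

Coefficients: 1, 5, 11. All positive, so system is stable.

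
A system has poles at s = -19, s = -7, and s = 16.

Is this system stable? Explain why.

Pole(s) at s = 16 are not in the left half-plane. System is unstable.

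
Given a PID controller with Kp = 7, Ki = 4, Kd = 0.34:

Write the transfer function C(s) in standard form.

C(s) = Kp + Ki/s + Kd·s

Substituting values: C(s) = 7 + 4/s + 0.34s = (0.34s² + 7s + 4)/s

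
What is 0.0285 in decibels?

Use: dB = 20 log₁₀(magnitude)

dB = 20 log₁₀(0.0285) = -30.9 dB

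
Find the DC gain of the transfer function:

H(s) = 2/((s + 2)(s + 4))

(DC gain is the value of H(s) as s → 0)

DC gain = H(0) = 2/(2 × 4) = 2/8 = 0.25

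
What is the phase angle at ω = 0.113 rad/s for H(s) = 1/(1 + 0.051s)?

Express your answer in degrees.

Phase = -arctan(ωτ) = -arctan(0.113 × 0.051) = -0.3°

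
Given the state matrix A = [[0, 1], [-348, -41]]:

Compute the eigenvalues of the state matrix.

det(A - λI) = λ² - (-41)λ + 348 = (λ - (-12))(λ - (-29)). Eigenvalues: -12, -29.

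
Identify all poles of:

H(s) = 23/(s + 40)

Pole is where denominator = 0: s + 40 = 0, so s = -40.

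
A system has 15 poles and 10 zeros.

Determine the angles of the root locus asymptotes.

n - m = 15 - 10 = 5. Angles: θk = (2k + 1)·180°/5 = 36°, 108°, 180°, 252°, 324°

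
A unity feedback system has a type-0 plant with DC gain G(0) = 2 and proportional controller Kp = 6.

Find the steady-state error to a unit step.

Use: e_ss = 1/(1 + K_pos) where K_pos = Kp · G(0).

K_pos = Kp · G(0) = 6 × 2 = 12. e_ss = 1/(1 + 12) = 0.0769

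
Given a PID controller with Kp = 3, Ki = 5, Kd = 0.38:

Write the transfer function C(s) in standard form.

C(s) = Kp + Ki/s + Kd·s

Substituting values: C(s) = 3 + 5/s + 0.38s = (0.38s² + 3s + 5)/s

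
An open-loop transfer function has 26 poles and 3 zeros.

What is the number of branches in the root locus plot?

Root locus has n branches where n = number of poles = 26.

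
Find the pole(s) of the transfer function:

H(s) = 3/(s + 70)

Pole is where denominator = 0: s + 70 = 0, so s = -70.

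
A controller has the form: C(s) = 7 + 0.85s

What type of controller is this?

This is a Proportional-Derivative (PD) controller.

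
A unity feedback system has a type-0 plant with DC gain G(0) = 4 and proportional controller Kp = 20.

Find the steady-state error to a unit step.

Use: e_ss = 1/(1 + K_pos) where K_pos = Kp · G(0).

K_pos = Kp · G(0) = 20 × 4 = 80. e_ss = 1/(1 + 80) = 0.0123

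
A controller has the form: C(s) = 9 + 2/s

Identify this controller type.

This is a Proportional-Integral (PI) controller.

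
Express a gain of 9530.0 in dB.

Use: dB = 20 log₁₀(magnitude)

dB = 20 log₁₀(9530.0) = 79.6 dB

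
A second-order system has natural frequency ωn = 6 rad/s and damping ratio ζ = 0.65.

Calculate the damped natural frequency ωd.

ωd = ωn√(1 - ζ²) = 6√(1 - 0.65²) = 4.56 rad/s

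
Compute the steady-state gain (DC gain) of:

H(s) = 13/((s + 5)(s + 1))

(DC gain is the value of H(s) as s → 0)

DC gain = H(0) = 13/(5 × 1) = 13/5 = 2.6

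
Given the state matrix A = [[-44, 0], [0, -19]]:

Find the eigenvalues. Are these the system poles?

For diagonal matrix, eigenvalues are diagonal entries: λ₁ = -44, λ₂ = -19. Eigenvalues of A = system poles.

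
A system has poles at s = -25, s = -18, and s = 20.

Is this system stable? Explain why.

Pole(s) at s = 20 are not in the left half-plane. System is unstable.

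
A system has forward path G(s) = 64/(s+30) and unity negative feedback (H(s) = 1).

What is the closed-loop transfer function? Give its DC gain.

T(s) = G/(1+GH) = [64/(s+30)] / [1 + 64/(s+30)] = 64/(s+30+64) = 64/(s+94). DC gain = 64/94 = 0.6809.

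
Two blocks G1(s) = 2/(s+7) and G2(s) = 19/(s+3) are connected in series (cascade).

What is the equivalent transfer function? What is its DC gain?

Series: multiply transfer functions. G_eq = 2/(s+7) × 19/(s+3) = 38/((s+7)(s+3)). DC gain = 38/(7×3) = 1.8095.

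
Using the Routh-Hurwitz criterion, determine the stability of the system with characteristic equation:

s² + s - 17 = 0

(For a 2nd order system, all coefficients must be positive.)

Coefficients: 1, 1, -17. c=-17 not positive, so system is unstable.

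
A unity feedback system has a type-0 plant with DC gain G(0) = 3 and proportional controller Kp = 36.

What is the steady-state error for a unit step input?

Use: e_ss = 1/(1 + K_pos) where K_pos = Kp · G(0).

K_pos = Kp · G(0) = 36 × 3 = 108. e_ss = 1/(1 + 108) = 0.0092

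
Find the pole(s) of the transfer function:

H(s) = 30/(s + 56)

Pole is where denominator = 0: s + 56 = 0, so s = -56.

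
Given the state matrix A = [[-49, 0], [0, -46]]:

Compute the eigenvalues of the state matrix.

For diagonal matrix, eigenvalues are diagonal entries: λ₁ = -49, λ₂ = -46.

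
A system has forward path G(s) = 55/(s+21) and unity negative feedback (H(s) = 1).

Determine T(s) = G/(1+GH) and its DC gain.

T(s) = G/(1+GH) = [55/(s+21)] / [1 + 55/(s+21)] = 55/(s+21+55) = 55/(s+76). DC gain = 55/76 = 0.7237.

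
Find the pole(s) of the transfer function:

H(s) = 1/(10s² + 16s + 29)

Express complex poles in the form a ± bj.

Discriminant = 16² - 4×10×29 = 256 - 1160 = -904 < 0, so the poles are a complex conjugate pair s = (-16 ± j√904)/(2×10). Real part = -16/(2×10) = -16/20 = -0.8; imaginary part = ±√904/(2×10) ≈ 1.5033. Poles: s = -0.8 ± 1.5033j.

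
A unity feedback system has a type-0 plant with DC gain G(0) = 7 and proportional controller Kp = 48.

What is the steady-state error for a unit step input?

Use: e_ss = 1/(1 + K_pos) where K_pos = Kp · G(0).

K_pos = Kp · G(0) = 48 × 7 = 336. e_ss = 1/(1 + 336) = 0.0030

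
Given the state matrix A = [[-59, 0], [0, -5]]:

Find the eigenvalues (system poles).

For diagonal matrix, eigenvalues are diagonal entries: λ₁ = -59, λ₂ = -5.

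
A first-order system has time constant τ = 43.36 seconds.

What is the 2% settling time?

For first-order system, 2% settling time ≈ 4τ = 4 × 43.36 = 173.44 s.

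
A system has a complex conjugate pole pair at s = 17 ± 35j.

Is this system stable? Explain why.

Real part of poles is 17 (> 0, right half-plane). Unstable.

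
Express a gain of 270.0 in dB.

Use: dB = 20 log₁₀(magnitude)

dB = 20 log₁₀(270.0) = 48.6 dB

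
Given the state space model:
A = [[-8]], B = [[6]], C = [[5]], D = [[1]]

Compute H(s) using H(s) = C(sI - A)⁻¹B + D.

(sI - A)⁻¹ = 1/(s + 8). H(s) = 5×6/(s + 8) + 1 = (s + 38)/(s + 8).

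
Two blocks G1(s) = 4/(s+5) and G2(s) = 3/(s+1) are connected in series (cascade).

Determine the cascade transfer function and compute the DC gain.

Series: multiply transfer functions. G_eq = 4/(s+5) × 3/(s+1) = 12/((s+5)(s+1)). DC gain = 12/(5×1) = 2.4.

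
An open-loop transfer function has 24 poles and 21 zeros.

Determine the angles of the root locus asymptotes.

n - m = 24 - 21 = 3. Angles: θk = (2k + 1)·180°/3 = 60°, 180°, 300°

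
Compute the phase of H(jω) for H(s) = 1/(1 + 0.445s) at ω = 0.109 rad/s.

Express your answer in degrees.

Phase = -arctan(ωτ) = -arctan(0.109 × 0.445) = -2.8°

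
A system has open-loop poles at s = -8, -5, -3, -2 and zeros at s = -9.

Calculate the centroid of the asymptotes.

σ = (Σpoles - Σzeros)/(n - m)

σ = (Σpoles - Σzeros)/(n - m) = (-18 - (-9))/(4 - 1) = -9/3 = -3.0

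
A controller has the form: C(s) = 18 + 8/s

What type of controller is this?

This is a Proportional-Integral (PI) controller.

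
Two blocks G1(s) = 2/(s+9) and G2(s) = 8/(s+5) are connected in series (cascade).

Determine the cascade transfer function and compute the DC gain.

Series: multiply transfer functions. G_eq = 2/(s+9) × 8/(s+5) = 16/((s+9)(s+5)). DC gain = 16/(9×5) = 0.3556.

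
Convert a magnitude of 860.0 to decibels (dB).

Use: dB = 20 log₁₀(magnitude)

dB = 20 log₁₀(860.0) = 58.7 dB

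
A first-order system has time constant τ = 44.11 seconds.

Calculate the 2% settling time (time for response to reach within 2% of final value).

For first-order system, 2% settling time ≈ 4τ = 4 × 44.11 = 176.44 s.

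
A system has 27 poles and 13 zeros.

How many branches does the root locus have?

Root locus has n branches where n = number of poles = 27.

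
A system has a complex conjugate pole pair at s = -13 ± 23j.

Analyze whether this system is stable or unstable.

Real part of poles is -13 (< 0, left half-plane). Stable.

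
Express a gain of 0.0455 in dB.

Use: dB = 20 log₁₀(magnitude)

dB = 20 log₁₀(0.0455) = -26.8 dB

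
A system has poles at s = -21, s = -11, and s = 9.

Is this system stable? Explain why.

Pole(s) at s = 9 are not in the left half-plane. System is unstable.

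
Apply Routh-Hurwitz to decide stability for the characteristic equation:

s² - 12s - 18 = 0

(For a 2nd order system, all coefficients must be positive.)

Coefficients: 1, -12, -18. b=-12, c=-18 not positive, so system is unstable.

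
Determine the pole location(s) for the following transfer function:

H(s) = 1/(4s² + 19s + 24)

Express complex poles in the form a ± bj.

Discriminant = 19² - 4×4×24 = 361 - 384 = -23 < 0, so the poles are a complex conjugate pair s = (-19 ± j√23)/(2×4). Real part = -19/(2×4) = -19/8 = -2.375; imaginary part = ±√23/(2×4) ≈ 0.5995. Poles: s = -2.375 ± 0.5995j.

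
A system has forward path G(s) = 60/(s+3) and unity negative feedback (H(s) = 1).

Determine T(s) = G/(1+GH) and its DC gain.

T(s) = G/(1+GH) = [60/(s+3)] / [1 + 60/(s+3)] = 60/(s+3+60) = 60/(s+63). DC gain = 60/63 = 0.9524.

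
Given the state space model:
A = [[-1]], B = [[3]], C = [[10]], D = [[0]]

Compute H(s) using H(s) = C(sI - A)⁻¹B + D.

(sI - A)⁻¹ = 1/(s + 1). H(s) = 10 × 3/(s + 1) + 0 = 30/(s + 1).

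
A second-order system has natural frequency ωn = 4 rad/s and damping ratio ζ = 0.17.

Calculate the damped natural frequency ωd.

ωd = ωn√(1 - ζ²) = 4√(1 - 0.17²) = 3.94 rad/s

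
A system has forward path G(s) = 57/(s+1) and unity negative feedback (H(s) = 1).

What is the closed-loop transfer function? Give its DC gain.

T(s) = G/(1+GH) = [57/(s+1)] / [1 + 57/(s+1)] = 57/(s+1+57) = 57/(s+58). DC gain = 57/58 = 0.9828.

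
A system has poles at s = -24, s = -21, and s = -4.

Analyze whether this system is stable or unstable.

All poles are in the left half-plane. System is stable.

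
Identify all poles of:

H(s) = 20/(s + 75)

Pole is where denominator = 0: s + 75 = 0, so s = -75.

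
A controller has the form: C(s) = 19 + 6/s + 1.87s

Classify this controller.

This is a Proportional-Integral-Derivative (PID) controller.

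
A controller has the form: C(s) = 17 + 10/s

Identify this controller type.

This is a Proportional-Integral (PI) controller.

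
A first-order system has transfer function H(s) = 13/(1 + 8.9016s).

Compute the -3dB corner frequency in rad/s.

Corner frequency = 1/τ = 1/8.9016 = 0.112 rad/s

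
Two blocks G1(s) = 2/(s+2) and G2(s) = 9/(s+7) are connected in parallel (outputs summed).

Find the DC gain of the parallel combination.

Parallel: G_eq = G1 + G2. DC gain = G1(0) + G2(0) = 2/2 + 9/7 = 1 + 1.2857 = 2.2857.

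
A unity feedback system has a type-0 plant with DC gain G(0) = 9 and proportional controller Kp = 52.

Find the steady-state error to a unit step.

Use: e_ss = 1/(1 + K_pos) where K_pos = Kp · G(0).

K_pos = Kp · G(0) = 52 × 9 = 468. e_ss = 1/(1 + 468) = 0.0021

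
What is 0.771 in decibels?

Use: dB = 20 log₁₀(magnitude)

dB = 20 log₁₀(0.771) = -2.3 dB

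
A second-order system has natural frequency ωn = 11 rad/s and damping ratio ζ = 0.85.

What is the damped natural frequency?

ωd = ωn√(1 - ζ²) = 11√(1 - 0.85²) = 5.79 rad/s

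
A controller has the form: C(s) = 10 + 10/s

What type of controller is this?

This is a Proportional-Integral (PI) controller.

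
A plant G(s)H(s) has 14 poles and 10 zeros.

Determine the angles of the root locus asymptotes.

n - m = 14 - 10 = 4. Angles: θk = (2k + 1)·180°/4 = 45°, 135°, 225°, 315°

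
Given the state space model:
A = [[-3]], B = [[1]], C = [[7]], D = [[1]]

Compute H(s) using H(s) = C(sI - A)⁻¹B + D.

(sI - A)⁻¹ = 1/(s + 3). H(s) = 7×1/(s + 3) + 1 = (s + 10)/(s + 3).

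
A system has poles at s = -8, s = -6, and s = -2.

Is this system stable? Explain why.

All poles are in the left half-plane. System is stable.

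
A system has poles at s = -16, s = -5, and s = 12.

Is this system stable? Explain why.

Pole(s) at s = 12 are not in the left half-plane. System is unstable.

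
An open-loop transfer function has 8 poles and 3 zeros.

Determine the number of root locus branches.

Root locus has n branches where n = number of poles = 8.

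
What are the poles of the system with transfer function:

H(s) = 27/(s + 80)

Pole is where denominator = 0: s + 80 = 0, so s = -80.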